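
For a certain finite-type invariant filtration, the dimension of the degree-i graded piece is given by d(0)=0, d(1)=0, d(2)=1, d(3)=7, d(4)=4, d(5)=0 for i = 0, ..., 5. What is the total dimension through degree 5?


Total dimension = d(0) + d(1) + ... + d(5)
= 0 + 0 + 1 + 7 + 4 + 0
= 12

12


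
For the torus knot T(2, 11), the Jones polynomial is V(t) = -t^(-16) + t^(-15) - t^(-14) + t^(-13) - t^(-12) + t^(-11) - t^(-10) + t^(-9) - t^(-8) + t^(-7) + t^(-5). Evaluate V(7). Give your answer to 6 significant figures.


Substituting t = 7 into V(t) = -t^(-16) + t^(-15) - t^(-14) + t^(-13) - t^(-12) + t^(-11) - t^(-10) + t^(-9) - t^(-8) + t^(-7) + t^(-5):
  (-)t^(-16) = -3.00906e-14
  (+)t^(-15) = 2.10634e-13
  (-)t^(-14) = -1.47444e-12
  (+)t^(-13) = 1.03211e-11
  (-)t^(-12) = -7.22476e-11
  (+)t^(-11) = 5.05733e-10
  (-)t^(-10) = -3.54013e-09
  (+)t^(-9) = 2.47809e-08
  (-)t^(-8) = -1.73467e-07
  (+)t^(-7) = 1.21427e-06
  (+)t^(-5) = 5.9499e-05
Sum = (-3.00906e-14) + (2.10634e-13) + (-1.47444e-12) + (1.03211e-11) + (-7.22476e-11) + (5.05733e-10) + (-3.54013e-09) + (2.47809e-08) + (-1.73467e-07) + (1.21427e-06) + (5.9499e-05)
= 6.056150073e-05
Rounded to 6 significant figures: 6.05615e-05

6.05615e-05


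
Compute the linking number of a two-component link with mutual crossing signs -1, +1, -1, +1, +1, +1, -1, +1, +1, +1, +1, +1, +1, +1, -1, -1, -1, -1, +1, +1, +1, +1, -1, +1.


Step 1: Count positive crossings: 16
Step 2: Count negative crossings: 8
Step 3: Sum of signs = 16 - 8 = 8
Step 4: Linking number = sum/2 = 8/2 = 4

4


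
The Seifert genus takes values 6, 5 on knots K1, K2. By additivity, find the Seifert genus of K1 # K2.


The Seifert genus is additive under connected sum.
Seifert genus(K1 # K2) = (6) + (5)
= 11

11


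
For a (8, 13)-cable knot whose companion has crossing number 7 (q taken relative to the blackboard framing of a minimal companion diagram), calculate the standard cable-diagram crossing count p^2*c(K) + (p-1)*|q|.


Step 1: Each of the c(K) crossings of the companion diagram becomes p*p = p^2 crossings among the p parallel strands, and each of the |q| twists s_1 s_2 ... s_(p-1) adds (p-1) crossings.
  Crossings = p^2 * c(K) + (p-1)*|q|
Step 2: = 8^2 * 7 + (8-1)*13
Step 3: = 64*7 + 7*13
Step 4: = 448 + 91 = 539

539


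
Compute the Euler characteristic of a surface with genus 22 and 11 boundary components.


chi = 2 - 2g - b
= 2 - 2*22 - 11
= 2 - 44 - 11 = -53

-53


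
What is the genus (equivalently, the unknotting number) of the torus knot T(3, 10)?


For a torus knot T(p,q), both the unknotting number and genus equal (p-1)(q-1)/2.
= (3-1)(10-1)/2
= 2*9/2
= 18/2 = 9

9


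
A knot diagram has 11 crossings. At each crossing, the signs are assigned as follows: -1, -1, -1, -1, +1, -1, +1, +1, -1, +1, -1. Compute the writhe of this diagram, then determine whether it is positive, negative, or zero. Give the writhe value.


Step 1: Count positive crossings (+1).
Positive crossings: 4
Step 2: Count negative crossings (-1).
Negative crossings: 7
Step 3: Writhe = (positive) - (negative)
w = 4 - 7 = -3
Step 4: |w| = 3, and w is negative

-3


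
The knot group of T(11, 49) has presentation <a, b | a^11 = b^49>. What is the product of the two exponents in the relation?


The relation is a^11 = b^49.
Product of exponents = 11 * 49
= 539

539


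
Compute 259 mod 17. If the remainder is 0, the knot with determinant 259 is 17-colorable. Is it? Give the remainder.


Step 1: A knot is p-colorable if and only if p divides its determinant.
Step 2: Compute 259 mod 17.
259 = 15 * 17 + 4
Step 3: 259 mod 17 = 4
Step 4: The knot is 17-colorable: no

4


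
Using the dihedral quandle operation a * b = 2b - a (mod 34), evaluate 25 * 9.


25 * 9 = 2*9 - 25 mod 34
= 18 - 25 mod 34
= -7 mod 34 = 27

27


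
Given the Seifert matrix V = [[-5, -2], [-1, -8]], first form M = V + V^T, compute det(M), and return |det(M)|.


Step 1: Form V + V^T where V = [[-5, -2], [-1, -8]]
  V^T = [[-5, -1], [-2, -8]]
  V + V^T = [[-10, -3], [-3, -16]]
Step 2: det(V + V^T) = (-10)*(-16) - (-3)*(-3)
  = 160 - 9 = 151
Step 3: Knot determinant = |det(V + V^T)| = |151| = 151

151


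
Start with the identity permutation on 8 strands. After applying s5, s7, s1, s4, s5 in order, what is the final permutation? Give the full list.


Starting with identity [1, 2, 3, 4, 5, 6, 7, 8].
Apply generators in sequence:
  After s5: [1, 2, 3, 4, 6, 5, 7, 8]
  After s7: [1, 2, 3, 4, 6, 5, 8, 7]
  After s1: [2, 1, 3, 4, 6, 5, 8, 7]
  After s4: [2, 1, 3, 6, 4, 5, 8, 7]
  After s5: [2, 1, 3, 6, 5, 4, 8, 7]
Final permutation: [2, 1, 3, 6, 5, 4, 8, 7]

[2, 1, 3, 6, 5, 4, 8, 7]


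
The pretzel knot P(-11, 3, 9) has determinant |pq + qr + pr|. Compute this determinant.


Step 1: Compute pq + qr + pr.
pq = (-11)*3 = -33
qr = 3*9 = 27
pr = (-11)*9 = -99
pq + qr + pr = -33 + 27 + (-99) = -105
Step 2: Take absolute value.
det(P(-11,3,9)) = |-105| = 105

105


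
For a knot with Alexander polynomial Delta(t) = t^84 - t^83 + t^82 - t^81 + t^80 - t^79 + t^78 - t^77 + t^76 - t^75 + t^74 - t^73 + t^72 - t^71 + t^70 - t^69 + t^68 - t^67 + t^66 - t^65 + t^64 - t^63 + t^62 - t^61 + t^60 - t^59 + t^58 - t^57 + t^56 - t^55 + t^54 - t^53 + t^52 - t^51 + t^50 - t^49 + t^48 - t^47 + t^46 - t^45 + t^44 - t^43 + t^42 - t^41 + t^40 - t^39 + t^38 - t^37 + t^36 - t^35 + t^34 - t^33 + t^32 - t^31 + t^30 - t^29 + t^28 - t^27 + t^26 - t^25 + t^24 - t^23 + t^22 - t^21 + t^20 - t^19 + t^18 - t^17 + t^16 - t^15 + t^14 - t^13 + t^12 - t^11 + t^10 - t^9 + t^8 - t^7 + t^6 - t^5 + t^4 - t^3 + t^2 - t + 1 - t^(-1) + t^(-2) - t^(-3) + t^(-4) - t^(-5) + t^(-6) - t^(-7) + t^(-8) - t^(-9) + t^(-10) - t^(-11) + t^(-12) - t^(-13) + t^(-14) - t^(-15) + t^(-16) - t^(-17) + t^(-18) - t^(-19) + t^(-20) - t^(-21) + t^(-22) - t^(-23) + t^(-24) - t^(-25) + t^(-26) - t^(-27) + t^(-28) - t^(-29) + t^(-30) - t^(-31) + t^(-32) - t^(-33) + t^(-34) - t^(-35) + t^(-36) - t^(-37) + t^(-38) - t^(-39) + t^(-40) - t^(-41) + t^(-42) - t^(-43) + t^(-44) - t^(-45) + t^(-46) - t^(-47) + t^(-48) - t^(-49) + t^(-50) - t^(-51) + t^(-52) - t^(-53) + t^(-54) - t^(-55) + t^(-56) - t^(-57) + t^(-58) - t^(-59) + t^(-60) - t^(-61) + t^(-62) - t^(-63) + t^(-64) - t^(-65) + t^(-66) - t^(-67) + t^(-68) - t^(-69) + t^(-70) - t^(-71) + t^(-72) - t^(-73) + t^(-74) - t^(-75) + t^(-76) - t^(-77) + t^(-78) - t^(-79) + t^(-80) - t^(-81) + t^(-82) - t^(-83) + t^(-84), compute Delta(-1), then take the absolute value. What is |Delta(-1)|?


Step 1: The polynomial has 169 terms with alternating signs, exponents from 84 down to -84.
Step 2: Substitute t = -1. The i-th term has coefficient (-1)^i and exponent (m-i),
  so its value is (-1)^i * (-1)^(m-i) = (-1)^m = 1 for every i.
Step 3: All 169 terms equal 1, so Delta(-1) = 169 * (1) = 169
Step 4: |Delta(-1)| = 169

169


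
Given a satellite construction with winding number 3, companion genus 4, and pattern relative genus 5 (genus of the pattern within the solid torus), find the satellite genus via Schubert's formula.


Schubert: g(satellite) = g_rel(pattern) + |winding| * g(companion),
where g_rel(pattern) is the genus of the pattern relative to the solid torus.
= 5 + 3 * 4
= 5 + 12 = 17

17


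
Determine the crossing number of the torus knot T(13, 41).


For a torus knot T(p, q) with gcd(p,q)=1,
the crossing number is min(p*(q-1), q*(p-1)).
p*(q-1) = 13*40 = 520
q*(p-1) = 41*12 = 492
min(520, 492) = 492

492


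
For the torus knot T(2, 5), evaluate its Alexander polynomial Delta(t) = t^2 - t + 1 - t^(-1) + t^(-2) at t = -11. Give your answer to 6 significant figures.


Substituting t = -11 into Delta(t) = t^2 - t + 1 - t^(-1) + t^(-2):
Term values: (121) + (11) + (1) + (0.0909091) + (0.00826446)
Sum = 133.0991736
Rounded to 6 significant figures: 133.099

133.099


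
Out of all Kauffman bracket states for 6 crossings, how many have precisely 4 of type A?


We choose which 4 of 6 crossings get A-smoothings.
C(6, 4) = 6! / (4! * 2!)
= 15

15


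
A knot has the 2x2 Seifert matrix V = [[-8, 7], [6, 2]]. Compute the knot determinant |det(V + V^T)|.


Step 1: Form V + V^T where V = [[-8, 7], [6, 2]]
  V^T = [[-8, 6], [7, 2]]
  V + V^T = [[-16, 13], [13, 4]]
Step 2: det(V + V^T) = (-16)*4 - 13*13
  = -64 - 169 = -233
Step 3: Knot determinant = |det(V + V^T)| = |-233| = 233

233


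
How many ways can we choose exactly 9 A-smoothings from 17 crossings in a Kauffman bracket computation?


We choose which 9 of 17 crossings get A-smoothings.
C(17, 9) = 17! / (9! * 8!)
= 24310

24310


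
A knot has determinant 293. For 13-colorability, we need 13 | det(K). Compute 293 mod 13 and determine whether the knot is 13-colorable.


Step 1: A knot is p-colorable if and only if p divides its determinant.
Step 2: Compute 293 mod 13.
293 = 22 * 13 + 7
Step 3: 293 mod 13 = 7
Step 4: The knot is 13-colorable: no

7


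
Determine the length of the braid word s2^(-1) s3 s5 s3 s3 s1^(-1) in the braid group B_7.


The word length counts the number of generators (including inverses).
Listing each generator: s2^(-1), s3, s5, s3, s3, s1^(-1)
There are 6 generators in this braid word.

6


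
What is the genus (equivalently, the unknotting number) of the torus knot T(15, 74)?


For a torus knot T(p,q), both the unknotting number and genus equal (p-1)(q-1)/2.
= (15-1)(74-1)/2
= 14*73/2
= 1022/2 = 511

511


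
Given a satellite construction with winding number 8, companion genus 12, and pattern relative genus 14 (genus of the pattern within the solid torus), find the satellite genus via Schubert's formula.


Schubert: g(satellite) = g_rel(pattern) + |winding| * g(companion),
where g_rel(pattern) is the genus of the pattern relative to the solid torus.
= 14 + 8 * 12
= 14 + 96 = 110

110


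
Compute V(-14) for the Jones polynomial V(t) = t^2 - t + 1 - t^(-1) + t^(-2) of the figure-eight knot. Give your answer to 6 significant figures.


Substituting t = -14 into V(t) = t^2 - t + 1 - t^(-1) + t^(-2):
  (+)t^(2) = 196
  (-)t^(1) = 14
  (+)t^(0) = 1
  (-)t^(-1) = 0.0714286
  (+)t^(-2) = 0.00510204
Sum = (196) + (14) + (1) + (0.0714286) + (0.00510204)
= 211.0765306
Rounded to 6 significant figures: 211.077

211.077


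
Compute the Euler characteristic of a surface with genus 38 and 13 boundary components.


chi = 2 - 2g - b
= 2 - 2*38 - 13
= 2 - 76 - 13 = -87

-87


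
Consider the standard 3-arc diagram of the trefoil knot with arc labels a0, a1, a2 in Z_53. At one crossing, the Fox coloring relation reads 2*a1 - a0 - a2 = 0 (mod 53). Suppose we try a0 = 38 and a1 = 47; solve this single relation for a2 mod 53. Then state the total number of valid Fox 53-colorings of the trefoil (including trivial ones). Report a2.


Step 1: Apply the given crossing relation 2*a1 - a0 - a2 = 0 (mod 53).
  a2 = 2*a1 - a0 mod 53
  a2 = 2*47 - 38 mod 53
  a2 = 94 - 38 mod 53
  a2 = 56 mod 53 = 3
Step 2: The trefoil has determinant 3.
  Number of Fox p-colorings (p prime) is p^2 if p = 3, else p.
  Since 53 does not divide 3, only trivial (constant) colorings exist.
  (So the trial a0 = 38, a1 = 47 with a0 != a1 does NOT extend to a valid coloring of the whole trefoil: the other two crossing relations require 3*(a1 - a0) = 0 (mod 53), which fails.)
  Total colorings = 53
Step 3: a2 = 3, total Fox 53-colorings = 53

3


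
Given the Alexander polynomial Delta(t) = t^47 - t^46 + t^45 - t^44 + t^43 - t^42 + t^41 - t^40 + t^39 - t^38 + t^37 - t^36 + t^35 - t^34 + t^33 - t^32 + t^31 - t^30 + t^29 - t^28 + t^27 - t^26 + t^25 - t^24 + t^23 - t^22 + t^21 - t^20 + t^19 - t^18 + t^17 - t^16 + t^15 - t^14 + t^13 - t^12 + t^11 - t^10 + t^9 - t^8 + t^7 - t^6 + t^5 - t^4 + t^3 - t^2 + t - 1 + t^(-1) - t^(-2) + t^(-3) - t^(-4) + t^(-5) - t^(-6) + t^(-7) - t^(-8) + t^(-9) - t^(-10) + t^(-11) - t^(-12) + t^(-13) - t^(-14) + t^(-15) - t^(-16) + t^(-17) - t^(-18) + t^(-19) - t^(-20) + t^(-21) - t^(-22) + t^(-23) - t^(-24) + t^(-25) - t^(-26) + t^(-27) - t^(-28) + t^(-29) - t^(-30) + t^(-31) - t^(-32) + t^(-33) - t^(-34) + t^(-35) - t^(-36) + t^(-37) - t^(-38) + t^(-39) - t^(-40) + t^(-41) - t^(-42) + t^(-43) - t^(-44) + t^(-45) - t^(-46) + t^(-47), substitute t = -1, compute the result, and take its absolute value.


Step 1: The polynomial has 95 terms with alternating signs, exponents from 47 down to -47.
Step 2: Substitute t = -1. The i-th term has coefficient (-1)^i and exponent (m-i),
  so its value is (-1)^i * (-1)^(m-i) = (-1)^m = -1 for every i.
Step 3: All 95 terms equal -1, so Delta(-1) = 95 * (-1) = -95
Step 4: |Delta(-1)| = 95

95


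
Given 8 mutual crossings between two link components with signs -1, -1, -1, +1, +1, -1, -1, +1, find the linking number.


Step 1: Count positive crossings: 3
Step 2: Count negative crossings: 5
Step 3: Sum of signs = 3 - 5 = -2
Step 4: Linking number = sum/2 = -2/2 = -1

-1


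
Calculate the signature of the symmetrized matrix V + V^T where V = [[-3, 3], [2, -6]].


Step 1: V + V^T = [[-6, 5], [5, -12]]
Step 2: trace = -18, det = 47
Step 3: Discriminant = (-18)^2 - 4*47 = 136
Step 4: Eigenvalues: -3.16905, -14.831
Step 5: Signature = (# positive eigenvalues) - (# negative eigenvalues) = -2

-2


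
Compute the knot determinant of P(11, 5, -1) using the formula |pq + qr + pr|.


Step 1: Compute pq + qr + pr.
pq = 11*5 = 55
qr = 5*(-1) = -5
pr = 11*(-1) = -11
pq + qr + pr = 55 + (-5) + (-11) = 39
Step 2: Take absolute value.
det(P(11,5,-1)) = |39| = 39

39


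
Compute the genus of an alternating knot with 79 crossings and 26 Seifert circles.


For alternating knots, g = (c - s + 1)/2.
= (79 - 26 + 1)/2
= 54/2 = 27

27


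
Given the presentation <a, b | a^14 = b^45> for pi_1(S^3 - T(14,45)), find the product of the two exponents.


The relation is a^14 = b^45.
Product of exponents = 14 * 45
= 630

630


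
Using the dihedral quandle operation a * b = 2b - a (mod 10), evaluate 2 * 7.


2 * 7 = 2*7 - 2 mod 10
= 14 - 2 mod 10
= 12 mod 10 = 2

2


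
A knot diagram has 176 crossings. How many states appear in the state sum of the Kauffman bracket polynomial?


Each crossing contributes 2 choices (A-smoothing or B-smoothing).
Total states = 2^176 = 95780971304118053647396689196894323976171195136475136

95780971304118053647396689196894323976171195136475136


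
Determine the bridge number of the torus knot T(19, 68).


The bridge number of T(p,q) is min(p,q).
min(19, 68) = 19

19


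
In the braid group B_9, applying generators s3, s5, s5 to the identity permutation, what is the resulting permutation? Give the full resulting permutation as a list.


Starting with identity [1, 2, 3, 4, 5, 6, 7, 8, 9].
Apply generators in sequence:
  After s3: [1, 2, 4, 3, 5, 6, 7, 8, 9]
  After s5: [1, 2, 4, 3, 6, 5, 7, 8, 9]
  After s5: [1, 2, 4, 3, 5, 6, 7, 8, 9]
Final permutation: [1, 2, 4, 3, 5, 6, 7, 8, 9]

[1, 2, 4, 3, 5, 6, 7, 8, 9]


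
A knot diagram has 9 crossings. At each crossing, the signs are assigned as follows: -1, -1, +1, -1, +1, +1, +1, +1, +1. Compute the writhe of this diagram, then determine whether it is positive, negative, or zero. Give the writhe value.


Step 1: Count positive crossings (+1).
Positive crossings: 6
Step 2: Count negative crossings (-1).
Negative crossings: 3
Step 3: Writhe = (positive) - (negative)
w = 6 - 3 = 3
Step 4: |w| = 3, and w is positive

3


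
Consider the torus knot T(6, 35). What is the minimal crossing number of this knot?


For a torus knot T(p, q) with gcd(p,q)=1,
the crossing number is min(p*(q-1), q*(p-1)).
p*(q-1) = 6*34 = 204
q*(p-1) = 35*5 = 175
min(204, 175) = 175

175


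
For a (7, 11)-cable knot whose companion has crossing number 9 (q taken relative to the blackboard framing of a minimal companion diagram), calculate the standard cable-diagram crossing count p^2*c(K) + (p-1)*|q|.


Step 1: Each of the c(K) crossings of the companion diagram becomes p*p = p^2 crossings among the p parallel strands, and each of the |q| twists s_1 s_2 ... s_(p-1) adds (p-1) crossings.
  Crossings = p^2 * c(K) + (p-1)*|q|
Step 2: = 7^2 * 9 + (7-1)*11
Step 3: = 49*9 + 6*11
Step 4: = 441 + 66 = 507

507


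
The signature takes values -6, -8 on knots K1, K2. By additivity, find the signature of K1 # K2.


The signature is additive under connected sum.
signature(K1 # K2) = (-6) + (-8)
= -14

-14


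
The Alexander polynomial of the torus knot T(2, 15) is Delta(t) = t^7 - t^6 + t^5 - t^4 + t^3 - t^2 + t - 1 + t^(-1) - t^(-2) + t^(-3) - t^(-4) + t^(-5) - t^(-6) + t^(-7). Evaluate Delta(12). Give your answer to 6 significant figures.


Substituting t = 12 into Delta(t) = t^7 - t^6 + t^5 - t^4 + t^3 - t^2 + t - 1 + t^(-1) - t^(-2) + t^(-3) - t^(-4) + t^(-5) - t^(-6) + t^(-7):
Term values: (35831808) + (-2985984) + (248832) + (-20736) + (1728) + (-144) + (12) + (-1) + (0.0833333) + (-0.00694444) + (0.000578704) + (-4.82253e-05) + (4.01878e-06) + (-3.34898e-07) + (2.79082e-08)
Sum = 33075515.08
Rounded to 6 significant figures: 3.30755e+07

3.30755e+07


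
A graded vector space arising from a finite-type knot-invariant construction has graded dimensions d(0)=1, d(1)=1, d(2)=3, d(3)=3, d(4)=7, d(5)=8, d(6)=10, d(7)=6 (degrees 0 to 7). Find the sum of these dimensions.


Total dimension = d(0) + d(1) + ... + d(7)
= 1 + 1 + 3 + 3 + 7 + 8 + 10 + 6
= 39

39


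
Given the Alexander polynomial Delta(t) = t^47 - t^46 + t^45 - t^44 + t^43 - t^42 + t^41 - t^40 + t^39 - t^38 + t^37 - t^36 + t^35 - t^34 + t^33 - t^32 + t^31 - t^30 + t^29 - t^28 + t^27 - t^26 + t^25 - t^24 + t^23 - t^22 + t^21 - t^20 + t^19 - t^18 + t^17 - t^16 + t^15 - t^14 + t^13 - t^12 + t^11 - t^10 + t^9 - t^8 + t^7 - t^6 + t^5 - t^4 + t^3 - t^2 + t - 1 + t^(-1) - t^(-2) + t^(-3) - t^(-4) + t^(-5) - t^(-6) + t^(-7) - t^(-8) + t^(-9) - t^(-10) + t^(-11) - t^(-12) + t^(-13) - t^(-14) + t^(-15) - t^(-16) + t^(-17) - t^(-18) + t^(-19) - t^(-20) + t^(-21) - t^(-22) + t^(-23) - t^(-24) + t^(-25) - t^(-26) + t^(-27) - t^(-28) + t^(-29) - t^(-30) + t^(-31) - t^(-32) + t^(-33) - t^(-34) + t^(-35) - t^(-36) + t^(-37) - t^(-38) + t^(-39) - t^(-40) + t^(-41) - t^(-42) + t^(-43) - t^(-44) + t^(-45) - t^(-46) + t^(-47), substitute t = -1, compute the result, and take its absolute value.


Step 1: The polynomial has 95 terms with alternating signs, exponents from 47 down to -47.
Step 2: Substitute t = -1. The i-th term has coefficient (-1)^i and exponent (m-i),
  so its value is (-1)^i * (-1)^(m-i) = (-1)^m = -1 for every i.
Step 3: All 95 terms equal -1, so Delta(-1) = 95 * (-1) = -95
Step 4: |Delta(-1)| = 95

95


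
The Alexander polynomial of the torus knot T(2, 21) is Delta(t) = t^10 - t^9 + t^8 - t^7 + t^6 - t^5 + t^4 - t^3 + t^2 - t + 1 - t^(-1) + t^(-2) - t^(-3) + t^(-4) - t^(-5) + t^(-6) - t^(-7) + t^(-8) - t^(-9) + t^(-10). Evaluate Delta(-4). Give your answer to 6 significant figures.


Substituting t = -4 into Delta(t) = t^10 - t^9 + t^8 - t^7 + t^6 - t^5 + t^4 - t^3 + t^2 - t + 1 - t^(-1) + t^(-2) - t^(-3) + t^(-4) - t^(-5) + t^(-6) - t^(-7) + t^(-8) - t^(-9) + t^(-10):
Term values: (1048576) + (262144) + (65536) + (16384) + (4096) + (1024) + (256) + (64) + (16) + (4) + (1) + (0.25) + (0.0625) + (0.015625) + (0.00390625) + (0.000976562) + (0.000244141) + (6.10352e-05) + (1.52588e-05) + (3.8147e-06) + (9.53674e-07)
Sum = 1398101.333
Rounded to 6 significant figures: 1.3981e+06

1.3981e+06


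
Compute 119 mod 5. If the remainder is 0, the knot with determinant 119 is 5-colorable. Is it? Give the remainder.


Step 1: A knot is p-colorable if and only if p divides its determinant.
Step 2: Compute 119 mod 5.
119 = 23 * 5 + 4
Step 3: 119 mod 5 = 4
Step 4: The knot is 5-colorable: no

4


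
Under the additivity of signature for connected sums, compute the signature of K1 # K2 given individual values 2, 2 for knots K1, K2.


The signature is additive under connected sum.
signature(K1 # K2) = (2) + (2)
= 4

4


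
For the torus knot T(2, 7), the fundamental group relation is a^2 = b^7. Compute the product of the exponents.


The relation is a^2 = b^7.
Product of exponents = 2 * 7
= 14

14


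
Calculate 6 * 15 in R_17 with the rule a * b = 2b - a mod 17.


6 * 15 = 2*15 - 6 mod 17
= 30 - 6 mod 17
= 24 mod 17 = 7

7


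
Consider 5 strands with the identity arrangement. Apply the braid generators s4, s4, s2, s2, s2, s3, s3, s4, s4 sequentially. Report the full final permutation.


Starting with identity [1, 2, 3, 4, 5].
Apply generators in sequence:
  After s4: [1, 2, 3, 5, 4]
  After s4: [1, 2, 3, 4, 5]
  After s2: [1, 3, 2, 4, 5]
  After s2: [1, 2, 3, 4, 5]
  After s2: [1, 3, 2, 4, 5]
  After s3: [1, 3, 4, 2, 5]
  After s3: [1, 3, 2, 4, 5]
  After s4: [1, 3, 2, 5, 4]
  After s4: [1, 3, 2, 4, 5]
Final permutation: [1, 3, 2, 4, 5]

[1, 3, 2, 4, 5]


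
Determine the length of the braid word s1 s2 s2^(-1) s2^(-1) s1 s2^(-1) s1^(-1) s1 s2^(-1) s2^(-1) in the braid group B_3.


The word length counts the number of generators (including inverses).
Listing each generator: s1, s2, s2^(-1), s2^(-1), s1, s2^(-1), s1^(-1), s1, s2^(-1), s2^(-1)
There are 10 generators in this braid word.

10


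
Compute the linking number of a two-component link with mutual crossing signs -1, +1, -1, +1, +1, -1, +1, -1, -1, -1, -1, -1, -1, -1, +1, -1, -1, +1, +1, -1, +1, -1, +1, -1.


Step 1: Count positive crossings: 9
Step 2: Count negative crossings: 15
Step 3: Sum of signs = 9 - 15 = -6
Step 4: Linking number = sum/2 = -6/2 = -3

-3


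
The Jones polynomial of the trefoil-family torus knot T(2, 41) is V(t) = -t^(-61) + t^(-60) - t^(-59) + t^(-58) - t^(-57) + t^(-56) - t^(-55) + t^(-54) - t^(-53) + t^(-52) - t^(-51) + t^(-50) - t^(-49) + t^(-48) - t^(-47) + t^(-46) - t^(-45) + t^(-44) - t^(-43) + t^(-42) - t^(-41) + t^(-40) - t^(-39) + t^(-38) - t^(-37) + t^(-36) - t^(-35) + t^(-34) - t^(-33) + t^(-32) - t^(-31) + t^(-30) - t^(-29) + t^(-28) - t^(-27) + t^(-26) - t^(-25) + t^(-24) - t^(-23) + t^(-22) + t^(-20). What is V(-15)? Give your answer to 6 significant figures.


Substituting t = -15 into V(t) = -t^(-61) + t^(-60) - t^(-59) + t^(-58) - t^(-57) + t^(-56) - t^(-55) + t^(-54) - t^(-53) + t^(-52) - t^(-51) + t^(-50) - t^(-49) + t^(-48) - t^(-47) + t^(-46) - t^(-45) + t^(-44) - t^(-43) + t^(-42) - t^(-41) + t^(-40) - t^(-39) + t^(-38) - t^(-37) + t^(-36) - t^(-35) + t^(-34) - t^(-33) + t^(-32) - t^(-31) + t^(-30) - t^(-29) + t^(-28) - t^(-27) + t^(-26) - t^(-25) + t^(-24) - t^(-23) + t^(-22) + t^(-20):
  (-)t^(-61) = 1.81315e-72
  (+)t^(-60) = 2.71972e-71
  (-)t^(-59) = 4.07958e-70
  (+)t^(-58) = 6.11937e-69
  (-)t^(-57) = 9.17906e-68
  (+)t^(-56) = 1.37686e-66
  (-)t^(-55) = 2.06529e-65
  (+)t^(-54) = 3.09793e-64
  (-)t^(-53) = 4.6469e-63
  (+)t^(-52) = 6.97035e-62
  (-)t^(-51) = 1.04555e-60
  (+)t^(-50) = 1.56833e-59
  (-)t^(-49) = 2.35249e-58
  (+)t^(-48) = 3.52874e-57
  (-)t^(-47) = 5.29311e-56
  (+)t^(-46) = 7.93966e-55
  (-)t^(-45) = 1.19095e-53
  (+)t^(-44) = 1.78642e-52
  (-)t^(-43) = 2.67964e-51
  (+)t^(-42) = 4.01945e-50
  (-)t^(-41) = 6.02918e-49
  (+)t^(-40) = 9.04377e-48
  (-)t^(-39) = 1.35657e-46
  (+)t^(-38) = 2.03485e-45
  (-)t^(-37) = 3.05227e-44
  (+)t^(-36) = 4.57841e-43
  (-)t^(-35) = 6.86761e-42
  (+)t^(-34) = 1.03014e-40
  (-)t^(-33) = 1.54521e-39
  (+)t^(-32) = 2.31782e-38
  (-)t^(-31) = 3.47673e-37
  (+)t^(-30) = 5.2151e-36
  (-)t^(-29) = 7.82264e-35
  (+)t^(-28) = 1.1734e-33
  (-)t^(-27) = 1.76009e-32
  (+)t^(-26) = 2.64014e-31
  (-)t^(-25) = 3.96021e-30
  (+)t^(-24) = 5.94032e-29
  (-)t^(-23) = 8.91048e-28
  (+)t^(-22) = 1.33657e-26
  (+)t^(-20) = 3.00729e-24
Sum = (1.81315e-72) + (2.71972e-71) + (4.07958e-70) + (6.11937e-69) + (9.17906e-68) + (1.37686e-66) + (2.06529e-65) + (3.09793e-64) + (4.6469e-63) + (6.97035e-62) + (1.04555e-60) + (1.56833e-59) + (2.35249e-58) + (3.52874e-57) + (5.29311e-56) + (7.93966e-55) + (1.19095e-53) + (1.78642e-52) + (2.67964e-51) + (4.01945e-50) + (6.02918e-49) + (9.04377e-48) + (1.35657e-46) + (2.03485e-45) + (3.05227e-44) + (4.57841e-43) + (6.86761e-42) + (1.03014e-40) + (1.54521e-39) + (2.31782e-38) + (3.47673e-37) + (5.2151e-36) + (7.82264e-35) + (1.1734e-33) + (1.76009e-32) + (2.64014e-31) + (3.96021e-30) + (5.94032e-29) + (8.91048e-28) + (1.33657e-26) + (3.00729e-24)
= 3.021607011e-24
Rounded to 6 significant figures: 3.02161e-24

3.02161e-24


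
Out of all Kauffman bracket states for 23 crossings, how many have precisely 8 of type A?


We choose which 8 of 23 crossings get A-smoothings.
C(23, 8) = 23! / (8! * 15!)
= 490314

490314


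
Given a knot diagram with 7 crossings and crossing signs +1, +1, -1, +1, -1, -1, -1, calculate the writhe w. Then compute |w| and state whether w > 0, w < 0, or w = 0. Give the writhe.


Step 1: Count positive crossings (+1).
Positive crossings: 3
Step 2: Count negative crossings (-1).
Negative crossings: 4
Step 3: Writhe = (positive) - (negative)
w = 3 - 4 = -1
Step 4: |w| = 1, and w is negative

-1


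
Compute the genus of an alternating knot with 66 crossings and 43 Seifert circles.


For alternating knots, g = (c - s + 1)/2.
= (66 - 43 + 1)/2
= 24/2 = 12

12


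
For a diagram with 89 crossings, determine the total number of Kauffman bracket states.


Each crossing contributes 2 choices (A-smoothing or B-smoothing).
Total states = 2^89 = 618970019642690137449562112

618970019642690137449562112


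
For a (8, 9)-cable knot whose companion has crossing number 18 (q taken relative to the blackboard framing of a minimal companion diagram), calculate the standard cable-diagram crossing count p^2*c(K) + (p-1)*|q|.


Step 1: Each of the c(K) crossings of the companion diagram becomes p*p = p^2 crossings among the p parallel strands, and each of the |q| twists s_1 s_2 ... s_(p-1) adds (p-1) crossings.
  Crossings = p^2 * c(K) + (p-1)*|q|
Step 2: = 8^2 * 18 + (8-1)*9
Step 3: = 64*18 + 7*9
Step 4: = 1152 + 63 = 1215

1215


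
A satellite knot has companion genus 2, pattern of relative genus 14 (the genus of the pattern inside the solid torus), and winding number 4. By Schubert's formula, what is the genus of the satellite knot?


Schubert: g(satellite) = g_rel(pattern) + |winding| * g(companion),
where g_rel(pattern) is the genus of the pattern relative to the solid torus.
= 14 + 4 * 2
= 14 + 8 = 22

22


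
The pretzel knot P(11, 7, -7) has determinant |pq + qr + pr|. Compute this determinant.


Step 1: Compute pq + qr + pr.
pq = 11*7 = 77
qr = 7*(-7) = -49
pr = 11*(-7) = -77
pq + qr + pr = 77 + (-49) + (-77) = -49
Step 2: Take absolute value.
det(P(11,7,-7)) = |-49| = 49

49


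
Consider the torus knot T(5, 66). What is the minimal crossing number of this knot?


For a torus knot T(p, q) with gcd(p,q)=1,
the crossing number is min(p*(q-1), q*(p-1)).
p*(q-1) = 5*65 = 325
q*(p-1) = 66*4 = 264
min(325, 264) = 264

264


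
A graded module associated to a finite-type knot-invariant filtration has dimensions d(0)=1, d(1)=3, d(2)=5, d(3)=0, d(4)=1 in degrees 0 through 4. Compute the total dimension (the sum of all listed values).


Total dimension = d(0) + d(1) + ... + d(4)
= 1 + 3 + 5 + 0 + 1
= 10

10


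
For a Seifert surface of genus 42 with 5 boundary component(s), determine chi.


chi = 2 - 2g - b
= 2 - 2*42 - 5
= 2 - 84 - 5 = -87

-87


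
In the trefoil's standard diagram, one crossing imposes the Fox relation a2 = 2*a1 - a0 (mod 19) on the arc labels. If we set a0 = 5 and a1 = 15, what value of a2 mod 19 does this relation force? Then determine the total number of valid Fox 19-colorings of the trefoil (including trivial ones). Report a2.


Step 1: Apply the given crossing relation 2*a1 - a0 - a2 = 0 (mod 19).
  a2 = 2*a1 - a0 mod 19
  a2 = 2*15 - 5 mod 19
  a2 = 30 - 5 mod 19
  a2 = 25 mod 19 = 6
Step 2: The trefoil has determinant 3.
  Number of Fox p-colorings (p prime) is p^2 if p = 3, else p.
  Since 19 does not divide 3, only trivial (constant) colorings exist.
  (So the trial a0 = 5, a1 = 15 with a0 != a1 does NOT extend to a valid coloring of the whole trefoil: the other two crossing relations require 3*(a1 - a0) = 0 (mod 19), which fails.)
  Total colorings = 19
Step 3: a2 = 6, total Fox 19-colorings = 19

6


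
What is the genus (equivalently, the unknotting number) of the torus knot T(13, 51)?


For a torus knot T(p,q), both the unknotting number and genus equal (p-1)(q-1)/2.
= (13-1)(51-1)/2
= 12*50/2
= 600/2 = 300

300


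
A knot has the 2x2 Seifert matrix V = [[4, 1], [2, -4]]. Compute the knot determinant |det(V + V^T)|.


Step 1: Form V + V^T where V = [[4, 1], [2, -4]]
  V^T = [[4, 2], [1, -4]]
  V + V^T = [[8, 3], [3, -8]]
Step 2: det(V + V^T) = 8*(-8) - 3*3
  = -64 - 9 = -73
Step 3: Knot determinant = |det(V + V^T)| = |-73| = 73

73


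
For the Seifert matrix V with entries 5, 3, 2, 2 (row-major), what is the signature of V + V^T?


Step 1: V + V^T = [[10, 5], [5, 4]]
Step 2: trace = 14, det = 15
Step 3: Discriminant = 14^2 - 4*15 = 136
Step 4: Eigenvalues: 12.831, 1.16905
Step 5: Signature = (# positive eigenvalues) - (# negative eigenvalues) = 2

2


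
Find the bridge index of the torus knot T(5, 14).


The bridge number of T(p,q) is min(p,q).
min(5, 14) = 5

5


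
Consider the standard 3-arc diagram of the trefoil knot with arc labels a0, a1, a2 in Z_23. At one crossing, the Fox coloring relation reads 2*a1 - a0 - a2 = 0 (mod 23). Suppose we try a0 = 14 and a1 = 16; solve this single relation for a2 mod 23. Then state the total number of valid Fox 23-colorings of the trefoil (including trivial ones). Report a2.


Step 1: Apply the given crossing relation 2*a1 - a0 - a2 = 0 (mod 23).
  a2 = 2*a1 - a0 mod 23
  a2 = 2*16 - 14 mod 23
  a2 = 32 - 14 mod 23
  a2 = 18 mod 23 = 18
Step 2: The trefoil has determinant 3.
  Number of Fox p-colorings (p prime) is p^2 if p = 3, else p.
  Since 23 does not divide 3, only trivial (constant) colorings exist.
  (So the trial a0 = 14, a1 = 16 with a0 != a1 does NOT extend to a valid coloring of the whole trefoil: the other two crossing relations require 3*(a1 - a0) = 0 (mod 23), which fails.)
  Total colorings = 23
Step 3: a2 = 18, total Fox 23-colorings = 23

18


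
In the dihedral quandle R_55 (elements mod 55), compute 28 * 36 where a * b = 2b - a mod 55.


28 * 36 = 2*36 - 28 mod 55
= 72 - 28 mod 55
= 44 mod 55 = 44

44


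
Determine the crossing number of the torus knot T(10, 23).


For a torus knot T(p, q) with gcd(p,q)=1,
the crossing number is min(p*(q-1), q*(p-1)).
p*(q-1) = 10*22 = 220
q*(p-1) = 23*9 = 207
min(220, 207) = 207

207


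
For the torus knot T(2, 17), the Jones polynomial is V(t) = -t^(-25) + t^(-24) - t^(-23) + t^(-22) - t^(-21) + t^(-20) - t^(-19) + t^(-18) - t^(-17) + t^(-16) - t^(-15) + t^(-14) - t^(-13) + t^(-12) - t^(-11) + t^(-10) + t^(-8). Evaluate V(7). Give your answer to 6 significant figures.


Substituting t = 7 into V(t) = -t^(-25) + t^(-24) - t^(-23) + t^(-22) - t^(-21) + t^(-20) - t^(-19) + t^(-18) - t^(-17) + t^(-16) - t^(-15) + t^(-14) - t^(-13) + t^(-12) - t^(-11) + t^(-10) + t^(-8):
  (-)t^(-25) = -7.45674e-22
  (+)t^(-24) = 5.21972e-21
  (-)t^(-23) = -3.6538e-20
  (+)t^(-22) = 2.55766e-19
  (-)t^(-21) = -1.79036e-18
  (+)t^(-20) = 1.25325e-17
  (-)t^(-19) = -8.77278e-17
  (+)t^(-18) = 6.14095e-16
  (-)t^(-17) = -4.29866e-15
  (+)t^(-16) = 3.00906e-14
  (-)t^(-15) = -2.10634e-13
  (+)t^(-14) = 1.47444e-12
  (-)t^(-13) = -1.03211e-11
  (+)t^(-12) = 7.22476e-11
  (-)t^(-11) = -5.05733e-10
  (+)t^(-10) = 3.54013e-09
  (+)t^(-8) = 1.73467e-07
Sum = (-7.45674e-22) + (5.21972e-21) + (-3.6538e-20) + (2.55766e-19) + (-1.79036e-18) + (1.25325e-17) + (-8.77278e-17) + (6.14095e-16) + (-4.29866e-15) + (3.00906e-14) + (-2.10634e-13) + (1.47444e-12) + (-1.03211e-11) + (7.22476e-11) + (-5.05733e-10) + (3.54013e-09) + (1.73467e-07)
= 1.765641421e-07
Rounded to 6 significant figures: 1.76564e-07

1.76564e-07


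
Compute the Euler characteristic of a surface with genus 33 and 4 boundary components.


chi = 2 - 2g - b
= 2 - 2*33 - 4
= 2 - 66 - 4 = -68

-68


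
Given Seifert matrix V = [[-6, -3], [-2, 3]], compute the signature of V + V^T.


Step 1: V + V^T = [[-12, -5], [-5, 6]]
Step 2: trace = -6, det = -97
Step 3: Discriminant = (-6)^2 - 4*(-97) = 424
Step 4: Eigenvalues: 7.29563, -13.2956
Step 5: Signature = (# positive eigenvalues) - (# negative eigenvalues) = 0

0


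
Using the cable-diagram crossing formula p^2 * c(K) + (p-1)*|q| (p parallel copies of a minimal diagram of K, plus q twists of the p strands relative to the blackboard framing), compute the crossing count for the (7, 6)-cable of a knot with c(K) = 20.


Step 1: Each of the c(K) crossings of the companion diagram becomes p*p = p^2 crossings among the p parallel strands, and each of the |q| twists s_1 s_2 ... s_(p-1) adds (p-1) crossings.
  Crossings = p^2 * c(K) + (p-1)*|q|
Step 2: = 7^2 * 20 + (7-1)*6
Step 3: = 49*20 + 6*6
Step 4: = 980 + 36 = 1016

1016


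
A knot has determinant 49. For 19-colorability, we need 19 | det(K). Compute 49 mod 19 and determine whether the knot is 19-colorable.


Step 1: A knot is p-colorable if and only if p divides its determinant.
Step 2: Compute 49 mod 19.
49 = 2 * 19 + 11
Step 3: 49 mod 19 = 11
Step 4: The knot is 19-colorable: no

11


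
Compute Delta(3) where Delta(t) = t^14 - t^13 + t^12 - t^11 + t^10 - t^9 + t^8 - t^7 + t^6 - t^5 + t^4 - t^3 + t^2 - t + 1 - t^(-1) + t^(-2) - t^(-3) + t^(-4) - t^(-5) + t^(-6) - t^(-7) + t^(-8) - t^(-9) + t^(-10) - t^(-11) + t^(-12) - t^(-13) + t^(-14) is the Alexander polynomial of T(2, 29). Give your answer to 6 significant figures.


Substituting t = 3 into Delta(t) = t^14 - t^13 + t^12 - t^11 + t^10 - t^9 + t^8 - t^7 + t^6 - t^5 + t^4 - t^3 + t^2 - t + 1 - t^(-1) + t^(-2) - t^(-3) + t^(-4) - t^(-5) + t^(-6) - t^(-7) + t^(-8) - t^(-9) + t^(-10) - t^(-11) + t^(-12) - t^(-13) + t^(-14):
Term values: (4782969) + (-1594323) + (531441) + (-177147) + (59049) + (-19683) + (6561) + (-2187) + (729) + (-243) + (81) + (-27) + (9) + (-3) + (1) + (-0.333333) + (0.111111) + (-0.037037) + (0.0123457) + (-0.00411523) + (0.00137174) + (-0.000457247) + (0.000152416) + (-5.08053e-05) + (1.69351e-05) + (-5.64503e-06) + (1.88168e-06) + (-6.27225e-07) + (2.09075e-07)
Sum = 3587226.75
Rounded to 6 significant figures: 3.58723e+06

3.58723e+06


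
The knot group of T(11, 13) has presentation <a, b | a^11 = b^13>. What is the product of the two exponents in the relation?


The relation is a^11 = b^13.
Product of exponents = 11 * 13
= 143

143


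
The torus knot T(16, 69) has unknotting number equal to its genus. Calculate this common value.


For a torus knot T(p,q), both the unknotting number and genus equal (p-1)(q-1)/2.
= (16-1)(69-1)/2
= 15*68/2
= 1020/2 = 510

510


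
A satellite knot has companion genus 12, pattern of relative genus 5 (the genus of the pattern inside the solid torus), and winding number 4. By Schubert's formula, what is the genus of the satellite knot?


Schubert: g(satellite) = g_rel(pattern) + |winding| * g(companion),
where g_rel(pattern) is the genus of the pattern relative to the solid torus.
= 5 + 4 * 12
= 5 + 48 = 53

53


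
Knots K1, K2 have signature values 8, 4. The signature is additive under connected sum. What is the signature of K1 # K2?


The signature is additive under connected sum.
signature(K1 # K2) = (8) + (4)
= 12

12


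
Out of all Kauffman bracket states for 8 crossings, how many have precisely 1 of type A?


We choose which 1 of 8 crossings get A-smoothings.
C(8, 1) = 8! / (1! * 7!)
= 8

8


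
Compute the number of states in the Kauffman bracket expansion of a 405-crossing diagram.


Each crossing contributes 2 choices (A-smoothing or B-smoothing).
Total states = 2^405 = 82631996098781074868989413504096379978550585370535152410581099409300723904538918228148651304964410605948901503127919788032

82631996098781074868989413504096379978550585370535152410581099409300723904538918228148651304964410605948901503127919788032


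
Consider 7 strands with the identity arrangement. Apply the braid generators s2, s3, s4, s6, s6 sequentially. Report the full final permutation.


Starting with identity [1, 2, 3, 4, 5, 6, 7].
Apply generators in sequence:
  After s2: [1, 3, 2, 4, 5, 6, 7]
  After s3: [1, 3, 4, 2, 5, 6, 7]
  After s4: [1, 3, 4, 5, 2, 6, 7]
  After s6: [1, 3, 4, 5, 2, 7, 6]
  After s6: [1, 3, 4, 5, 2, 6, 7]
Final permutation: [1, 3, 4, 5, 2, 6, 7]

[1, 3, 4, 5, 2, 6, 7]


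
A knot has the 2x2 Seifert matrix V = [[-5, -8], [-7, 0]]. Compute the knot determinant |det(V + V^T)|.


Step 1: Form V + V^T where V = [[-5, -8], [-7, 0]]
  V^T = [[-5, -7], [-8, 0]]
  V + V^T = [[-10, -15], [-15, 0]]
Step 2: det(V + V^T) = (-10)*0 - (-15)*(-15)
  = 0 - 225 = -225
Step 3: Knot determinant = |det(V + V^T)| = |-225| = 225

225


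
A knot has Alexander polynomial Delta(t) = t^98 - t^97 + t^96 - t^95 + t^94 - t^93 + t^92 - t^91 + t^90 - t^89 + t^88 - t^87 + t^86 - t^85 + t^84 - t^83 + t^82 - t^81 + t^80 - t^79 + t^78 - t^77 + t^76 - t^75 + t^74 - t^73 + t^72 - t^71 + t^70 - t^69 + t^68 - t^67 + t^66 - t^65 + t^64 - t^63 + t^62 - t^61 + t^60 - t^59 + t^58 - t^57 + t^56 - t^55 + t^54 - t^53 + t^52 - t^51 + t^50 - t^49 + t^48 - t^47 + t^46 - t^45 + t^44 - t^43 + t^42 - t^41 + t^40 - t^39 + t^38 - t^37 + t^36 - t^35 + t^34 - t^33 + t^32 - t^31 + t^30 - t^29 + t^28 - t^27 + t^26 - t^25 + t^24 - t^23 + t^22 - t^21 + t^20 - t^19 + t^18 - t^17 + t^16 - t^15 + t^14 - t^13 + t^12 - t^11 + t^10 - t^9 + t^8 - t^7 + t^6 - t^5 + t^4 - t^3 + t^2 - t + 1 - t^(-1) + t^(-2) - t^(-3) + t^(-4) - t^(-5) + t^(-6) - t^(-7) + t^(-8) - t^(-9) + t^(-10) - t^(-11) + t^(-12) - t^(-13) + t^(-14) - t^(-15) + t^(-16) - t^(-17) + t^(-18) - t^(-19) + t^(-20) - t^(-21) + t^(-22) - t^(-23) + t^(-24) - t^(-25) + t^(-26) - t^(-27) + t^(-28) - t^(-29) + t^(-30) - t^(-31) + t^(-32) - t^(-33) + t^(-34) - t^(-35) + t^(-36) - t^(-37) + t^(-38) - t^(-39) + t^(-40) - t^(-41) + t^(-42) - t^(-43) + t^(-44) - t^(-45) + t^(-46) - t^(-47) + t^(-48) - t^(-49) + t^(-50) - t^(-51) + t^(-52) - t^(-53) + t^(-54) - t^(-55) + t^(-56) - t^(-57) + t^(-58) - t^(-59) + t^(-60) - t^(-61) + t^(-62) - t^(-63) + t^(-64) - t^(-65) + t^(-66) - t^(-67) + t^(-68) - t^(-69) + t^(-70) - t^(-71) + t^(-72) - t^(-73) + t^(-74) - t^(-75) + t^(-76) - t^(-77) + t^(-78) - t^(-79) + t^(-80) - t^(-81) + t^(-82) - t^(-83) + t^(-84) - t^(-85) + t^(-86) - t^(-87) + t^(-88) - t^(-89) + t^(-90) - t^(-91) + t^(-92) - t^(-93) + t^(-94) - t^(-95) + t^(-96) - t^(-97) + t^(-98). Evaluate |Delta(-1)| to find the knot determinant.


Step 1: The polynomial has 197 terms with alternating signs, exponents from 98 down to -98.
Step 2: Substitute t = -1. The i-th term has coefficient (-1)^i and exponent (m-i),
  so its value is (-1)^i * (-1)^(m-i) = (-1)^m = 1 for every i.
Step 3: All 197 terms equal 1, so Delta(-1) = 197 * (1) = 197
Step 4: |Delta(-1)| = 197

197


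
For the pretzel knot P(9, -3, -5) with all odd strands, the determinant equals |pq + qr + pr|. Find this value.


Step 1: Compute pq + qr + pr.
pq = 9*(-3) = -27
qr = (-3)*(-5) = 15
pr = 9*(-5) = -45
pq + qr + pr = -27 + 15 + (-45) = -57
Step 2: Take absolute value.
det(P(9,-3,-5)) = |-57| = 57

57


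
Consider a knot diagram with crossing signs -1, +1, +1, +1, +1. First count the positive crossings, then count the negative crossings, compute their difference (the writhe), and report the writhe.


Step 1: Count positive crossings (+1).
Positive crossings: 4
Step 2: Count negative crossings (-1).
Negative crossings: 1
Step 3: Writhe = (positive) - (negative)
w = 4 - 1 = 3
Step 4: |w| = 3, and w is positive

3


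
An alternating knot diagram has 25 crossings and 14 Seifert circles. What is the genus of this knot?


For alternating knots, g = (c - s + 1)/2.
= (25 - 14 + 1)/2
= 12/2 = 6

6


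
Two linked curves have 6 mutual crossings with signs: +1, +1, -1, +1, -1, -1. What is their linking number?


Step 1: Count positive crossings: 3
Step 2: Count negative crossings: 3
Step 3: Sum of signs = 3 - 3 = 0
Step 4: Linking number = sum/2 = 0/2 = 0

0


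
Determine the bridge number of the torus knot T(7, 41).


The bridge number of T(p,q) is min(p,q).
min(7, 41) = 7

7


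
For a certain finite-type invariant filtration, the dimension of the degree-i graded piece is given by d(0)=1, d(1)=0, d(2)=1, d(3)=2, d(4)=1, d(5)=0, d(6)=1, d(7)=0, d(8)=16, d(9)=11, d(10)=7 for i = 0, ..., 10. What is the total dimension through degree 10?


Total dimension = d(0) + d(1) + ... + d(10)
= 1 + 0 + 1 + 2 + 1 + 0 + 1 + 0 + 16 + 11 + 7
= 40

40
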